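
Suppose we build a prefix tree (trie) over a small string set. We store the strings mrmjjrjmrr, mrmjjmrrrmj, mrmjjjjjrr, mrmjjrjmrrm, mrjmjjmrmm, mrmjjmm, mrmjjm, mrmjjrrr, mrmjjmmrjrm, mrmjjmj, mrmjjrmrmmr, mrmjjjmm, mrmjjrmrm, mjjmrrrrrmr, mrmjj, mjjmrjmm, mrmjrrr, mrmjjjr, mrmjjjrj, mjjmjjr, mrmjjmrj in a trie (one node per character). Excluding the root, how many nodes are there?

67

For each word, the new-node count is its length minus the longest prefix already in the trie:
  "mrmjjrjmrr" → 10 new (m, r, m, j, j, r, j, m, r, r)
  "mrmjjmrrrmj" → prefix "mrmjj" already present; 6 new (m, r, r, r, m, j)
  "mrmjjjjjrr" → prefix "mrmjj" already present; 5 new (j, j, j, r, r)
  "mrmjjrjmrrm" → prefix "mrmjjrjmrr" already present; 1 new (m)
  "mrjmjjmrmm" → prefix "mr" already present; 8 new (j, m, j, j, m, r, m, m)
  "mrmjjmm" → prefix "mrmjjm" already present; 1 new (m)
  "mrmjjm" → prefix "mrmjjm" already present; 0 new (none)
  "mrmjjrrr" → prefix "mrmjjr" already present; 2 new (r, r)
  "mrmjjmmrjrm" → prefix "mrmjjmm" already present; 4 new (r, j, r, m)
  "mrmjjmj" → prefix "mrmjjm" already present; 1 new (j)
  "mrmjjrmrmmr" → prefix "mrmjjr" already present; 5 new (m, r, m, m, r)
  "mrmjjjmm" → prefix "mrmjjj" already present; 2 new (m, m)
  "mrmjjrmrm" → prefix "mrmjjrmrm" already present; 0 new (none)
  "mjjmrrrrrmr" → prefix "m" already present; 10 new (j, j, m, r, r, r, r, r, m, r)
  "mrmjj" → prefix "mrmjj" already present; 0 new (none)
  "mjjmrjmm" → prefix "mjjmr" already present; 3 new (j, m, m)
  "mrmjrrr" → prefix "mrmj" already present; 3 new (r, r, r)
  "mrmjjjr" → prefix "mrmjjj" already present; 1 new (r)
  "mrmjjjrj" → prefix "mrmjjjr" already present; 1 new (j)
  "mjjmjjr" → prefix "mjjm" already present; 3 new (j, j, r)
  "mrmjjmrj" → prefix "mrmjjmr" already present; 1 new (j)
Total nodes = 10 + 6 + 5 + 1 + 8 + 1 + 0 + 2 + 4 + 1 + 5 + 2 + 0 + 10 + 0 + 3 + 3 + 1 + 1 + 3 + 1 = 67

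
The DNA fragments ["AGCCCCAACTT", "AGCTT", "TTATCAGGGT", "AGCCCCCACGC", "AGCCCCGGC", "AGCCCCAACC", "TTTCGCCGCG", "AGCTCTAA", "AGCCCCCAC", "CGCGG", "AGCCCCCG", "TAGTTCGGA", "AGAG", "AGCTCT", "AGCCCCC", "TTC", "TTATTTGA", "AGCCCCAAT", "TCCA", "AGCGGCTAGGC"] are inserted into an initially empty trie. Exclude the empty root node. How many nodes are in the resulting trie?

77

For each word, the new-node count is its length minus the longest prefix already in the trie:
  "AGCCCCAACTT" → 11 new (A, G, C, C, C, C, A, A, C, T, T)
  "AGCTT" → prefix "AGC" already present; 2 new (T, T)
  "TTATCAGGGT" → 10 new (T, T, A, T, C, A, G, G, G, T)
  "AGCCCCCACGC" → prefix "AGCCCC" already present; 5 new (C, A, C, G, C)
  "AGCCCCGGC" → prefix "AGCCCC" already present; 3 new (G, G, C)
  "AGCCCCAACC" → prefix "AGCCCCAAC" already present; 1 new (C)
  "TTTCGCCGCG" → prefix "TT" already present; 8 new (T, C, G, C, C, G, C, G)
  "AGCTCTAA" → prefix "AGCT" already present; 4 new (C, T, A, A)
  "AGCCCCCAC" → prefix "AGCCCCCAC" already present; 0 new (none)
  "CGCGG" → 5 new (C, G, C, G, G)
  "AGCCCCCG" → prefix "AGCCCCC" already present; 1 new (G)
  "TAGTTCGGA" → prefix "T" already present; 8 new (A, G, T, T, C, G, G, A)
  "AGAG" → prefix "AG" already present; 2 new (A, G)
  "AGCTCT" → prefix "AGCTCT" already present; 0 new (none)
  "AGCCCCC" → prefix "AGCCCCC" already present; 0 new (none)
  "TTC" → prefix "TT" already present; 1 new (C)
  "TTATTTGA" → prefix "TTAT" already present; 4 new (T, T, G, A)
  "AGCCCCAAT" → prefix "AGCCCCAA" already present; 1 new (T)
  "TCCA" → prefix "T" already present; 3 new (C, C, A)
  "AGCGGCTAGGC" → prefix "AGC" already present; 8 new (G, G, C, T, A, G, G, C)
Total nodes = 11 + 2 + 10 + 5 + 3 + 1 + 8 + 4 + 0 + 5 + 1 + 8 + 2 + 0 + 0 + 1 + 4 + 1 + 3 + 8 = 77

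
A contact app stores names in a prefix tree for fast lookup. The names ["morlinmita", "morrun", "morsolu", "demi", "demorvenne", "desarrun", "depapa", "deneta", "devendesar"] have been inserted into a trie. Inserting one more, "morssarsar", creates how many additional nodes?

"mors" is already a path in the trie; the remaining "sarsar" must be added.
So 10 − 4 = 6 new nodes.

6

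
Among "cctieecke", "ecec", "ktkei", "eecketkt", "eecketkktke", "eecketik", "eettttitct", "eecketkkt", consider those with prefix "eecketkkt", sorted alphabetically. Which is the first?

DFS of the "eecketkkt" subtree visits, in order: "eecketkkt", "eecketkktke"
Position 1: eecketkkt

eecketkkt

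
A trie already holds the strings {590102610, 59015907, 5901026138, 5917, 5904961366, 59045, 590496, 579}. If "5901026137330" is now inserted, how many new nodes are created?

4

"590102613" is already a path in the trie; the remaining "7330" must be added.
Each of the 4 remaining characters creates one node.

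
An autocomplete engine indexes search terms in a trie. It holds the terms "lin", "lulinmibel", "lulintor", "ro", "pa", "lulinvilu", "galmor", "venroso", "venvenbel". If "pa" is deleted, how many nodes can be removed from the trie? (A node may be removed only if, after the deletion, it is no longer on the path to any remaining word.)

A node on "pa"'s path can go only if nothing else ends at it or branches off below it.
No other word shares any prefix with "pa", so all 2 of its nodes go.
Nodes removed: 2

2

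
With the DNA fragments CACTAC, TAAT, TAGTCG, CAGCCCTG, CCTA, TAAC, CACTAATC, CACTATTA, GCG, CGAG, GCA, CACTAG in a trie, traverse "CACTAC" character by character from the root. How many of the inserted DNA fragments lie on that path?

1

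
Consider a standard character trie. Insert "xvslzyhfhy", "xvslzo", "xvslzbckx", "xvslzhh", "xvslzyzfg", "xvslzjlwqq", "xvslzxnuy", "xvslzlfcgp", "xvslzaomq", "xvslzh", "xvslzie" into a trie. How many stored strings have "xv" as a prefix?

Filter for entries beginning with "xv":
Words under "xv": xvslzaomq, xvslzbckx, xvslzh, xvslzhh, xvslzie, xvslzjlwqq, xvslzlfcgp, xvslzo, xvslzxnuy, xvslzyhfhy, xvslzyzfg
Count: 11

11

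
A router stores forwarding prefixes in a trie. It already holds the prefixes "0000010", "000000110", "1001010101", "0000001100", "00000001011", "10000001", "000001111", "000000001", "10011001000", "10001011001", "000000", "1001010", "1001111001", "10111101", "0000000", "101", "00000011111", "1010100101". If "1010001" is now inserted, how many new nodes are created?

3

"1010" is already a path in the trie; the remaining "001" must be added.
Each of the 3 remaining characters creates one node.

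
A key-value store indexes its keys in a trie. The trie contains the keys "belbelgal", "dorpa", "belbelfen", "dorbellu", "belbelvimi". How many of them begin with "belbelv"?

Filter for entries beginning with "belbelv":
Words under "belbelv": belbelvimi
Count: 1

1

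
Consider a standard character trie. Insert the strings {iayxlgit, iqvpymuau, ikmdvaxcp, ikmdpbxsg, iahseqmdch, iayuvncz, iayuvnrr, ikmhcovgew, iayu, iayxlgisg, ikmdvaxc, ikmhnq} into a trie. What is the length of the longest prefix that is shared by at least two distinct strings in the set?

8

Equivalently: take the maximum, over all pairs, of their longest common prefix length.
"ikmdvaxc" and "ikmdvaxcp" agree on "ikmdvaxc" (8 characters) before diverging; nothing deeper is shared.
Longest shared-prefix length: 8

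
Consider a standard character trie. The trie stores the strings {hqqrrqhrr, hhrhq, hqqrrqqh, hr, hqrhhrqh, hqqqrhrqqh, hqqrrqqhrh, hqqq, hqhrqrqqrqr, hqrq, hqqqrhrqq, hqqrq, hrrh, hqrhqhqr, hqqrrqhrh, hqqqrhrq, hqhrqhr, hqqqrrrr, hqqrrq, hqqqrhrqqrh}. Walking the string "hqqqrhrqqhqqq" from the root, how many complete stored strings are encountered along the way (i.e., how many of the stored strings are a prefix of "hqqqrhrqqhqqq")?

4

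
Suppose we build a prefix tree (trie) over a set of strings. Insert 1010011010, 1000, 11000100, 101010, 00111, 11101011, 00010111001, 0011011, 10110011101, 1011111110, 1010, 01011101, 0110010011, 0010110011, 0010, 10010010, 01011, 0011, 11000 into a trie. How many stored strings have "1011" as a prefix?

2

Walk to "1011"; the words in its subtree are exactly those with that prefix.
Matches: "10110011101", "1011111110"
Count: 2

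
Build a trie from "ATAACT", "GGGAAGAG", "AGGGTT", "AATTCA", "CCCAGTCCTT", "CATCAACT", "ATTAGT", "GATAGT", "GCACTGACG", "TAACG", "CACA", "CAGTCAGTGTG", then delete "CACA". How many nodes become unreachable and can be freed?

After clearing the end-marker at "CACA", prune upward until reaching a node still needed by another word.
The suffix "CA" (2 nodes) is used only by "CACA"; the node for "CA" still has the child "T", so pruning stops there.
Nodes removed: 2

2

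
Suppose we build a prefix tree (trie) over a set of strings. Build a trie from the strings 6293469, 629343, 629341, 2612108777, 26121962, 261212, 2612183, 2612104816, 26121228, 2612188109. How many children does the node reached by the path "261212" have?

Walk "261212" from the root, arriving at one node.
Characters that immediately follow "261212" among the stored strings: {2}.
That node has 1 child edge.

1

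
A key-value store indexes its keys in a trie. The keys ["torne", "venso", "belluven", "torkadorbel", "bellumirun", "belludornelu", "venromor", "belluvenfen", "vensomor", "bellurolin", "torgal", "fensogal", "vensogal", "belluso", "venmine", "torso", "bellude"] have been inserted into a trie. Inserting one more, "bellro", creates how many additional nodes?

2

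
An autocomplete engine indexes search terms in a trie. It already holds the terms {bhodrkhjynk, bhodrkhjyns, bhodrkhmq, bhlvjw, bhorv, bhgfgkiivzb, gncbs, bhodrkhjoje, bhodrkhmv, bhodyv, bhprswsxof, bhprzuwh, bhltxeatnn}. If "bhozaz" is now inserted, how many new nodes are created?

3

Walking "bhozaz" from the root, the first 3 characters ("bho") follow existing edges; "z" is the first miss.
Each of the 3 remaining characters creates one node.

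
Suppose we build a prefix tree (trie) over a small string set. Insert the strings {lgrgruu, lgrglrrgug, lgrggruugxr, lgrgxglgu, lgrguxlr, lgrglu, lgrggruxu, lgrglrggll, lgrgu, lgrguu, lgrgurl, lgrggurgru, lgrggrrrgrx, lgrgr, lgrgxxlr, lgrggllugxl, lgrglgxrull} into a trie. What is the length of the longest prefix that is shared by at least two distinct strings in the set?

Look for the deepest trie node that still has at least two words in its subtree.
e.g. "lgrggruugxr" and "lgrggruxu" share the prefix "lgrggru" of length 7; no pair shares a longer one.
Longest shared-prefix length: 7

7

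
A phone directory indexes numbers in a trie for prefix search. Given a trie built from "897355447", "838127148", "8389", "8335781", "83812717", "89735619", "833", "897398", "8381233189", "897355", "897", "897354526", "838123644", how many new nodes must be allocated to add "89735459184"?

4

The longest prefix of "89735459184" already in the trie is "8973545" (length 7).
Each of the 4 remaining characters creates one node.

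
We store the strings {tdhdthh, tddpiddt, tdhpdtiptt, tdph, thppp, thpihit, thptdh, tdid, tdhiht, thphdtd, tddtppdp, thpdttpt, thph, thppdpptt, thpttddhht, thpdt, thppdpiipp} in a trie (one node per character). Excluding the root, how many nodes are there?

Insert word by word; a character creates a node only if that edge doesn't already exist:
  "tdhdthh" → 7 new (t, d, h, d, t, h, h)
  "tddpiddt" → prefix "td" already present; 6 new (d, p, i, d, d, t)
  "tdhpdtiptt" → prefix "tdh" already present; 7 new (p, d, t, i, p, t, t)
  "tdph" → prefix "td" already present; 2 new (p, h)
  "thppp" → prefix "t" already present; 4 new (h, p, p, p)
  "thpihit" → prefix "thp" already present; 4 new (i, h, i, t)
  "thptdh" → prefix "thp" already present; 3 new (t, d, h)
  "tdid" → prefix "td" already present; 2 new (i, d)
  "tdhiht" → prefix "tdh" already present; 3 new (i, h, t)
  "thphdtd" → prefix "thp" already present; 4 new (h, d, t, d)
  "tddtppdp" → prefix "tdd" already present; 5 new (t, p, p, d, p)
  "thpdttpt" → prefix "thp" already present; 5 new (d, t, t, p, t)
  "thph" → prefix "thph" already present; 0 new (none)
  "thppdpptt" → prefix "thpp" already present; 5 new (d, p, p, t, t)
  "thpttddhht" → prefix "thpt" already present; 6 new (t, d, d, h, h, t)
  "thpdt" → prefix "thpdt" already present; 0 new (none)
  "thppdpiipp" → prefix "thppdp" already present; 4 new (i, i, p, p)
Total nodes = 7 + 6 + 7 + 2 + 4 + 4 + 3 + 2 + 3 + 4 + 5 + 5 + 0 + 5 + 6 + 0 + 4 = 67

67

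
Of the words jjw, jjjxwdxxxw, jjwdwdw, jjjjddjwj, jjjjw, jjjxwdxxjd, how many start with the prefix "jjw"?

2

Walk to "jjw"; the words in its subtree are exactly those with that prefix.
Matches: "jjw", "jjwdwdw"
Count: 2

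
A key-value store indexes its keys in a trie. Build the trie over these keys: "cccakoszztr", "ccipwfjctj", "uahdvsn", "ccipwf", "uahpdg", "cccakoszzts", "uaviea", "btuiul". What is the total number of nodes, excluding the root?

For each word, the new-node count is its length minus the longest prefix already in the trie:
  "cccakoszztr" → 11 new (c, c, c, a, k, o, s, z, z, t, r)
  "ccipwfjctj" → prefix "cc" already present; 8 new (i, p, w, f, j, c, t, j)
  "uahdvsn" → 7 new (u, a, h, d, v, s, n)
  "ccipwf" → prefix "ccipwf" already present; 0 new (none)
  "uahpdg" → prefix "uah" already present; 3 new (p, d, g)
  "cccakoszzts" → prefix "cccakoszzt" already present; 1 new (s)
  "uaviea" → prefix "ua" already present; 4 new (v, i, e, a)
  "btuiul" → 6 new (b, t, u, i, u, l)
Total nodes = 11 + 8 + 7 + 0 + 3 + 1 + 4 + 6 = 40

40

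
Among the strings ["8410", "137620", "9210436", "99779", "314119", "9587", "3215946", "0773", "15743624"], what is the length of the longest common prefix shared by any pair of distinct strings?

Equivalently: take the maximum, over all pairs, of their longest common prefix length.
"137620" and "15743624" agree on "1" (1 characters) before diverging; nothing deeper is shared.
Longest shared-prefix length: 1

1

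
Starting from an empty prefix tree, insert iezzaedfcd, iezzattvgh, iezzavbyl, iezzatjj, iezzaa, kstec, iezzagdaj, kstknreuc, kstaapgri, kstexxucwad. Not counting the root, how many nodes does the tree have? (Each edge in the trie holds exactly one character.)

Insert word by word; a character creates a node only if that edge doesn't already exist:
  "iezzaedfcd" → 10 new (i, e, z, z, a, e, d, f, c, d)
  "iezzattvgh" → prefix "iezza" already present; 5 new (t, t, v, g, h)
  "iezzavbyl" → prefix "iezza" already present; 4 new (v, b, y, l)
  "iezzatjj" → prefix "iezzat" already present; 2 new (j, j)
  "iezzaa" → prefix "iezza" already present; 1 new (a)
  "kstec" → 5 new (k, s, t, e, c)
  "iezzagdaj" → prefix "iezza" already present; 4 new (g, d, a, j)
  "kstknreuc" → prefix "kst" already present; 6 new (k, n, r, e, u, c)
  "kstaapgri" → prefix "kst" already present; 6 new (a, a, p, g, r, i)
  "kstexxucwad" → prefix "kste" already present; 7 new (x, x, u, c, w, a, d)
Total nodes = 10 + 5 + 4 + 2 + 1 + 5 + 4 + 6 + 6 + 7 = 50

50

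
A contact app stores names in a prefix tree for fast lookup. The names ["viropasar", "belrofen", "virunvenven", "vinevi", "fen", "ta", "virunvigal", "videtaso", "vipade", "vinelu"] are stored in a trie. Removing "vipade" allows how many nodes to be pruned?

A node on "vipade"'s path can go only if nothing else ends at it or branches off below it.
The suffix "pade" (4 nodes) is used only by "vipade"; the node for "vi" still has the child "r", so pruning stops there.
Nodes removed: 4

4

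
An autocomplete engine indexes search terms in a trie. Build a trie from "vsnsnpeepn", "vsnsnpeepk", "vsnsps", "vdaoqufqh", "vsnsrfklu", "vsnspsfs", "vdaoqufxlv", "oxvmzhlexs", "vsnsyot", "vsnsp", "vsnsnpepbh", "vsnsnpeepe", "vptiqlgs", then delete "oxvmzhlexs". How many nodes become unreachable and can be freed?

After clearing the end-marker at "oxvmzhlexs", prune upward until reaching a node still needed by another word.
No other word shares any prefix with "oxvmzhlexs", so all 10 of its nodes go.
Nodes removed: 10

10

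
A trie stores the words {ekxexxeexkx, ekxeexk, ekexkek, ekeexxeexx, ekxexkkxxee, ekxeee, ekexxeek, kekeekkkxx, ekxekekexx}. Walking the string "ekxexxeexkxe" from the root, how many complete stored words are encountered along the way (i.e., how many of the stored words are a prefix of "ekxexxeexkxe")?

Traverse "ekxexxeexkxe" character by character; count nodes along the way that are marked as word ends.
Prefixes of the query that are stored words: "ekxexxeexkx"
Count: 1

1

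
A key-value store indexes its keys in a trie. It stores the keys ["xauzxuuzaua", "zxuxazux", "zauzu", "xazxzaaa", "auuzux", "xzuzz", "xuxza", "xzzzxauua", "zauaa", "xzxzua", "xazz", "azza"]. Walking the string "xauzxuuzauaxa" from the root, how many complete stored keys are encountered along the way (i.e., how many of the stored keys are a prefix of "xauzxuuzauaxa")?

Check each prefix of "xauzxuuzauaxa" against the stored set — each match is an end-marker on the path.
Prefixes of the query that are stored words: "xauzxuuzaua"
Count: 1

1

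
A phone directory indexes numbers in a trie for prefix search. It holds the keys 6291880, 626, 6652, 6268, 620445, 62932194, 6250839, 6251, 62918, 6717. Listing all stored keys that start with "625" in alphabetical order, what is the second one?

6251

Filter for "625…" and sort: "6250839", "6251"
Position 2: 6251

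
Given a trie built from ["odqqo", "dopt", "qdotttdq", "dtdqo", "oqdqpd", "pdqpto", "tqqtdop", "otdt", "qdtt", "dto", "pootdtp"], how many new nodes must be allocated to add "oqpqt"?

Walking "oqpqt" from the root, the first 2 characters ("oq") follow existing edges; "p" is the first miss.
New nodes needed: |"oqpqt"| − 2 = 5 − 2 = 3.

3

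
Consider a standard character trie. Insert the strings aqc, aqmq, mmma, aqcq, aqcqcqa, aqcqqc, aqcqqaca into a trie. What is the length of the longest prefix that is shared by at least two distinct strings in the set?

Equivalently: take the maximum, over all pairs, of their longest common prefix length.
"aqcqqaca" and "aqcqqc" agree on "aqcqq" (5 characters) before diverging; nothing deeper is shared.
Longest shared-prefix length: 5

5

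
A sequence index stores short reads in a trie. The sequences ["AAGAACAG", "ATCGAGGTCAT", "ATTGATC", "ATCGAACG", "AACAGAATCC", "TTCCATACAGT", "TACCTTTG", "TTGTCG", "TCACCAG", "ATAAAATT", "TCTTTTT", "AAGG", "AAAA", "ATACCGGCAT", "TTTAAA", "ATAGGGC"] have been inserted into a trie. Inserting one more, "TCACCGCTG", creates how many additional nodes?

4

Walking "TCACCGCTG" from the root, the first 5 characters ("TCACC") follow existing edges; "G" is the first miss.
New nodes needed: |"TCACCGCTG"| − 5 = 9 − 5 = 4.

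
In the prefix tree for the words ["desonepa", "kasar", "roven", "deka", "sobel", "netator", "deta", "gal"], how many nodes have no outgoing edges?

Leaves are exactly the stored words that no other stored word extends.
Those words: "deka", "desonepa", "deta", "gal", "kasar", "netator", "roven", "sobel"
Leaf count: 8

8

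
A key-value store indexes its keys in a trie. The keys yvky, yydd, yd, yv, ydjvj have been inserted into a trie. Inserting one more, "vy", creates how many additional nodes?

2

Nothing in the trie begins with "v"; the whole of "vy" is new.
2 − 0 = 2 new nodes.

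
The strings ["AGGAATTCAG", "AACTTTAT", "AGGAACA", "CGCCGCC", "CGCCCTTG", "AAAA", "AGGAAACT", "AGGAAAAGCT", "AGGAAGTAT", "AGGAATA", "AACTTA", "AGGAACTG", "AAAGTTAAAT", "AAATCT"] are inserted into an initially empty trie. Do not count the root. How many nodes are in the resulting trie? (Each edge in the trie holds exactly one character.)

Insert word by word; a character creates a node only if that edge doesn't already exist:
  "AGGAATTCAG" → 10 new (A, G, G, A, A, T, T, C, A, G)
  "AACTTTAT" → prefix "A" already present; 7 new (A, C, T, T, T, A, T)
  "AGGAACA" → prefix "AGGAA" already present; 2 new (C, A)
  "CGCCGCC" → 7 new (C, G, C, C, G, C, C)
  "CGCCCTTG" → prefix "CGCC" already present; 4 new (C, T, T, G)
  "AAAA" → prefix "AA" already present; 2 new (A, A)
  "AGGAAACT" → prefix "AGGAA" already present; 3 new (A, C, T)
  "AGGAAAAGCT" → prefix "AGGAAA" already present; 4 new (A, G, C, T)
  "AGGAAGTAT" → prefix "AGGAA" already present; 4 new (G, T, A, T)
  "AGGAATA" → prefix "AGGAAT" already present; 1 new (A)
  "AACTTA" → prefix "AACTT" already present; 1 new (A)
  "AGGAACTG" → prefix "AGGAAC" already present; 2 new (T, G)
  "AAAGTTAAAT" → prefix "AAA" already present; 7 new (G, T, T, A, A, A, T)
  "AAATCT" → prefix "AAA" already present; 3 new (T, C, T)
Total nodes = 10 + 7 + 2 + 7 + 4 + 2 + 3 + 4 + 4 + 1 + 1 + 2 + 7 + 3 = 57

57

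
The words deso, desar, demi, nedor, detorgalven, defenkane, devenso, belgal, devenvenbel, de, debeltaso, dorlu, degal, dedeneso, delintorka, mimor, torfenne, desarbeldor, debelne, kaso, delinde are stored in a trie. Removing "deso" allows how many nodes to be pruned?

A node on "deso"'s path can go only if nothing else ends at it or branches off below it.
The suffix "o" (1 node) is used only by "deso"; the node for "des" still has the child "a", so pruning stops there.
Nodes removed: 1

1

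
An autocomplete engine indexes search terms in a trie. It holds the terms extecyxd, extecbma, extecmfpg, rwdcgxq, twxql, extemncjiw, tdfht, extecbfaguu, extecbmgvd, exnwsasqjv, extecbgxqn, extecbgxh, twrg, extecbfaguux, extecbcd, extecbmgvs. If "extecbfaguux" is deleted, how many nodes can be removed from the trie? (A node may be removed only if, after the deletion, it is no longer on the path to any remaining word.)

Walk "extecbfaguux" from the leaf back toward the root, removing each node that no remaining word uses.
The suffix "x" (1 node) is used only by "extecbfaguux"; "extecbfaguu" is itself a stored word, so pruning stops there.
Nodes removed: 1

1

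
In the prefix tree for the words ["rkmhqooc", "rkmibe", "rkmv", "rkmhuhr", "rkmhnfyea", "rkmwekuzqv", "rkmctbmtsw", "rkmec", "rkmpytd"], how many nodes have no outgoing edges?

Leaves are exactly the stored words that no other stored word extends.
Those words: "rkmctbmtsw", "rkmec", "rkmhnfyea", "rkmhqooc", "rkmhuhr", "rkmibe", "rkmpytd", "rkmv", "rkmwekuzqv"
Leaf count: 9

9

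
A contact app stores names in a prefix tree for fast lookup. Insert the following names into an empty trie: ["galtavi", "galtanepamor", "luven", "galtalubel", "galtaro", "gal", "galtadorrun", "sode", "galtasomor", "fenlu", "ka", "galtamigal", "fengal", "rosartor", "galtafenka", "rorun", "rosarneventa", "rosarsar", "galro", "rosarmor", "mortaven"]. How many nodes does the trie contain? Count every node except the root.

95

Insert word by word; a character creates a node only if that edge doesn't already exist:
  "galtavi" → 7 new (g, a, l, t, a, v, i)
  "galtanepamor" → prefix "galta" already present; 7 new (n, e, p, a, m, o, r)
  "luven" → 5 new (l, u, v, e, n)
  "galtalubel" → prefix "galta" already present; 5 new (l, u, b, e, l)
  "galtaro" → prefix "galta" already present; 2 new (r, o)
  "gal" → prefix "gal" already present; 0 new (none)
  "galtadorrun" → prefix "galta" already present; 6 new (d, o, r, r, u, n)
  "sode" → 4 new (s, o, d, e)
  "galtasomor" → prefix "galta" already present; 5 new (s, o, m, o, r)
  "fenlu" → 5 new (f, e, n, l, u)
  "ka" → 2 new (k, a)
  "galtamigal" → prefix "galta" already present; 5 new (m, i, g, a, l)
  "fengal" → prefix "fen" already present; 3 new (g, a, l)
  "rosartor" → 8 new (r, o, s, a, r, t, o, r)
  "galtafenka" → prefix "galta" already present; 5 new (f, e, n, k, a)
  "rorun" → prefix "ro" already present; 3 new (r, u, n)
  "rosarneventa" → prefix "rosar" already present; 7 new (n, e, v, e, n, t, a)
  "rosarsar" → prefix "rosar" already present; 3 new (s, a, r)
  "galro" → prefix "gal" already present; 2 new (r, o)
  "rosarmor" → prefix "rosar" already present; 3 new (m, o, r)
  "mortaven" → 8 new (m, o, r, t, a, v, e, n)
Total nodes = 7 + 7 + 5 + 5 + 2 + 0 + 6 + 4 + 5 + 5 + 2 + 5 + 3 + 8 + 5 + 3 + 7 + 3 + 2 + 3 + 8 = 95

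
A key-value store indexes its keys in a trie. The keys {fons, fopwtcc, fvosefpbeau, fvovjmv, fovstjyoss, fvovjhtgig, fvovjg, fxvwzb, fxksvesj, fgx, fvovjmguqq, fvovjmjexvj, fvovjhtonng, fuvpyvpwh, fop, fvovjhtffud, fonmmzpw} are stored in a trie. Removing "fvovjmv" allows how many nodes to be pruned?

After clearing the end-marker at "fvovjmv", prune upward until reaching a node still needed by another word.
The suffix "v" (1 node) is used only by "fvovjmv"; the node for "fvovjm" still has the child "g", so pruning stops there.
Nodes removed: 1

1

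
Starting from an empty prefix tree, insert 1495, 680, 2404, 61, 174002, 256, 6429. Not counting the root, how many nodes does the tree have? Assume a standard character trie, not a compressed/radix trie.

Trace insertions, counting only characters that open a new branch:
  "1495" → 4 new (1, 4, 9, 5)
  "680" → 3 new (6, 8, 0)
  "2404" → 4 new (2, 4, 0, 4)
  "61" → prefix "6" already present; 1 new (1)
  "174002" → prefix "1" already present; 5 new (7, 4, 0, 0, 2)
  "256" → prefix "2" already present; 2 new (5, 6)
  "6429" → prefix "6" already present; 3 new (4, 2, 9)
Total nodes = 4 + 3 + 4 + 1 + 5 + 2 + 3 = 22

22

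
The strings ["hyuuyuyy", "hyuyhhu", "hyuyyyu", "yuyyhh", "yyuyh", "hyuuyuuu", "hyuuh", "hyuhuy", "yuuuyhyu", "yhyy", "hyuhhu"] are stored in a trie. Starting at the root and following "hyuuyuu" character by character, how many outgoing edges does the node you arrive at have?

Follow the path "hyuuyuu" to its node, then look at its outgoing edges.
Distinct next characters after "hyuuyuu": u.
That node has 1 child edge.

1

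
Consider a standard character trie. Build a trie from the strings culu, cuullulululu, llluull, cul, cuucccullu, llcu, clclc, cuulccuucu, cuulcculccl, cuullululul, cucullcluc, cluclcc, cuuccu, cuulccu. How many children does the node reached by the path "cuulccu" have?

2

Follow the path "cuulccu" to its node, then look at its outgoing edges.
Characters that immediately follow "cuulccu" among the stored strings: {l, u}.
That node has 2 child edges.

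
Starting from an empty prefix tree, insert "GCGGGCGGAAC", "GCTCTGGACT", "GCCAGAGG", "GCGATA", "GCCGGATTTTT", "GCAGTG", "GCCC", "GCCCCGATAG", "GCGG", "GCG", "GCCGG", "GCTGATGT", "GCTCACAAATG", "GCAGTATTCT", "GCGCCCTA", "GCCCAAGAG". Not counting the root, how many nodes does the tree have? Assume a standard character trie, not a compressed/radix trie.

For each word, the new-node count is its length minus the longest prefix already in the trie:
  "GCGGGCGGAAC" → 11 new (G, C, G, G, G, C, G, G, A, A, C)
  "GCTCTGGACT" → prefix "GC" already present; 8 new (T, C, T, G, G, A, C, T)
  "GCCAGAGG" → prefix "GC" already present; 6 new (C, A, G, A, G, G)
  "GCGATA" → prefix "GCG" already present; 3 new (A, T, A)
  "GCCGGATTTTT" → prefix "GCC" already present; 8 new (G, G, A, T, T, T, T, T)
  "GCAGTG" → prefix "GC" already present; 4 new (A, G, T, G)
  "GCCC" → prefix "GCC" already present; 1 new (C)
  "GCCCCGATAG" → prefix "GCCC" already present; 6 new (C, G, A, T, A, G)
  "GCGG" → prefix "GCGG" already present; 0 new (none)
  "GCG" → prefix "GCG" already present; 0 new (none)
  "GCCGG" → prefix "GCCGG" already present; 0 new (none)
  "GCTGATGT" → prefix "GCT" already present; 5 new (G, A, T, G, T)
  "GCTCACAAATG" → prefix "GCTC" already present; 7 new (A, C, A, A, A, T, G)
  "GCAGTATTCT" → prefix "GCAGT" already present; 5 new (A, T, T, C, T)
  "GCGCCCTA" → prefix "GCG" already present; 5 new (C, C, C, T, A)
  "GCCCAAGAG" → prefix "GCCC" already present; 5 new (A, A, G, A, G)
Total nodes = 11 + 8 + 6 + 3 + 8 + 4 + 1 + 6 + 0 + 0 + 0 + 5 + 7 + 5 + 5 + 5 = 74

74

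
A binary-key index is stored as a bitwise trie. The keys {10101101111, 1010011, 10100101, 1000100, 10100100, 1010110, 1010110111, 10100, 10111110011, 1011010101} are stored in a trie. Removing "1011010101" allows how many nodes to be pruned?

6

Walk "1011010101" from the leaf back toward the root, removing each node that no remaining word uses.
The suffix "010101" (6 nodes) is used only by "1011010101"; the node for "1011" still has the child "1", so pruning stops there.
Nodes removed: 6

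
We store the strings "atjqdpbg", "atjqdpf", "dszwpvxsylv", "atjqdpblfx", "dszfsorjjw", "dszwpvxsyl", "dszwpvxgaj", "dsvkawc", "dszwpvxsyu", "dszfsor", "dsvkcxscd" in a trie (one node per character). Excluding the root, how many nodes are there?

44

Count nodes per top-level branch (shared prefixes stored once):
  'a'-branch (atjqdpbg, atjqdpblfx, atjqdpf): 12 nodes
  'd'-branch (dsvkawc, dsvkcxscd, dszfsor, dszfsorjjw, dszwpvxgaj, dszwpvxsyl, dszwpvxsylv, dszwpvxsyu): 32 nodes
Sum: 44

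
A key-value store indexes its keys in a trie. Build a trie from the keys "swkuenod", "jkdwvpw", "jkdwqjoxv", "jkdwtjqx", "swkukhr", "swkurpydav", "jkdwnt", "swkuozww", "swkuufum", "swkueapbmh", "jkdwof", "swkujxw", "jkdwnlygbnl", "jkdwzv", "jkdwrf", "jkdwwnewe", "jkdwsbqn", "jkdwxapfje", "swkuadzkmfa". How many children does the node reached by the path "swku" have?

7

The children of the "swku" node are the distinct next characters among strings starting with "swku".
Distinct next characters after "swku": a, e, j, k, o, r, u.
That node has 7 child edges.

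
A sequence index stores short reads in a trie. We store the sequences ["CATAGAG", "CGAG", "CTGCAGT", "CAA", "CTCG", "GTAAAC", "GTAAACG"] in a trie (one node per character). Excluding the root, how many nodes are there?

26

Count nodes per top-level branch (shared prefixes stored once):
  'C'-branch (CAA, CATAGAG, CGAG, CTCG, CTGCAGT): 19 nodes
  'G'-branch (GTAAAC, GTAAACG): 7 nodes
Sum: 26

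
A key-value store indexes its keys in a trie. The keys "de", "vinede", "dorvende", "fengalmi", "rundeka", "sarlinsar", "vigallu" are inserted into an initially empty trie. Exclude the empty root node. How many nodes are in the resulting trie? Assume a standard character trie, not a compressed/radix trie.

For each word, the new-node count is its length minus the longest prefix already in the trie:
  "de" → 2 new (d, e)
  "vinede" → 6 new (v, i, n, e, d, e)
  "dorvende" → prefix "d" already present; 7 new (o, r, v, e, n, d, e)
  "fengalmi" → 8 new (f, e, n, g, a, l, m, i)
  "rundeka" → 7 new (r, u, n, d, e, k, a)
  "sarlinsar" → 9 new (s, a, r, l, i, n, s, a, r)
  "vigallu" → prefix "vi" already present; 5 new (g, a, l, l, u)
Total nodes = 2 + 6 + 7 + 8 + 7 + 9 + 5 = 44

44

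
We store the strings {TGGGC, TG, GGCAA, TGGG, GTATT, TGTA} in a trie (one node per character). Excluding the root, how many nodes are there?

16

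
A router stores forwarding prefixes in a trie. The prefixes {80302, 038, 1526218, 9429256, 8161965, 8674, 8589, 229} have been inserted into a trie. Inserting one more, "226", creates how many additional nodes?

1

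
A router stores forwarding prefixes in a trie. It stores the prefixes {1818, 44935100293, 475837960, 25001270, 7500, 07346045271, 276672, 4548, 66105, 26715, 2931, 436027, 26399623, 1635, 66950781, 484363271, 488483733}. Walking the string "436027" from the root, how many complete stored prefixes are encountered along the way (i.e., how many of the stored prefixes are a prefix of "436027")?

1

Check each prefix of "436027" against the stored set — each match is an end-marker on the path.
Prefixes of the query that are stored words: "436027"
Count: 1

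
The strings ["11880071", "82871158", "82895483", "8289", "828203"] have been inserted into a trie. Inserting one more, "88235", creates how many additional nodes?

4

The longest prefix of "88235" already in the trie is "8" (length 1).
So 5 − 1 = 4 new nodes.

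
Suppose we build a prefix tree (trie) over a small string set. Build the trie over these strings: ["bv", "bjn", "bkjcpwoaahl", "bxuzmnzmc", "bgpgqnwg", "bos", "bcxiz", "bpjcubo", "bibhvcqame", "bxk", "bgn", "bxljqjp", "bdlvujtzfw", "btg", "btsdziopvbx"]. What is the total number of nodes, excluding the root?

77

Trace insertions, counting only characters that open a new branch:
  "bv" → 2 new (b, v)
  "bjn" → prefix "b" already present; 2 new (j, n)
  "bkjcpwoaahl" → prefix "b" already present; 10 new (k, j, c, p, w, o, a, a, h, l)
  "bxuzmnzmc" → prefix "b" already present; 8 new (x, u, z, m, n, z, m, c)
  "bgpgqnwg" → prefix "b" already present; 7 new (g, p, g, q, n, w, g)
  "bos" → prefix "b" already present; 2 new (o, s)
  "bcxiz" → prefix "b" already present; 4 new (c, x, i, z)
  "bpjcubo" → prefix "b" already present; 6 new (p, j, c, u, b, o)
  "bibhvcqame" → prefix "b" already present; 9 new (i, b, h, v, c, q, a, m, e)
  "bxk" → prefix "bx" already present; 1 new (k)
  "bgn" → prefix "bg" already present; 1 new (n)
  "bxljqjp" → prefix "bx" already present; 5 new (l, j, q, j, p)
  "bdlvujtzfw" → prefix "b" already present; 9 new (d, l, v, u, j, t, z, f, w)
  "btg" → prefix "b" already present; 2 new (t, g)
  "btsdziopvbx" → prefix "bt" already present; 9 new (s, d, z, i, o, p, v, b, x)
Total nodes = 2 + 2 + 10 + 8 + 7 + 2 + 4 + 6 + 9 + 1 + 1 + 5 + 9 + 2 + 9 = 77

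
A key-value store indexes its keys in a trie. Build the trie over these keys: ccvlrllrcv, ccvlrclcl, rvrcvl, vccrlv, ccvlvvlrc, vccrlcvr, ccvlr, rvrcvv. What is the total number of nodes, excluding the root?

35

Trace insertions, counting only characters that open a new branch:
  "ccvlrllrcv" → 10 new (c, c, v, l, r, l, l, r, c, v)
  "ccvlrclcl" → prefix "ccvlr" already present; 4 new (c, l, c, l)
  "rvrcvl" → 6 new (r, v, r, c, v, l)
  "vccrlv" → 6 new (v, c, c, r, l, v)
  "ccvlvvlrc" → prefix "ccvl" already present; 5 new (v, v, l, r, c)
  "vccrlcvr" → prefix "vccrl" already present; 3 new (c, v, r)
  "ccvlr" → prefix "ccvlr" already present; 0 new (none)
  "rvrcvv" → prefix "rvrcv" already present; 1 new (v)
Total nodes = 10 + 4 + 6 + 6 + 5 + 3 + 0 + 1 = 35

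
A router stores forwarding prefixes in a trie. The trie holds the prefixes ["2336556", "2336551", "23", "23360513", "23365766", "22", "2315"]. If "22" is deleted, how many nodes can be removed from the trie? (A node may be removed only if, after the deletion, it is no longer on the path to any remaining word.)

Walk "22" from the leaf back toward the root, removing each node that no remaining word uses.
The suffix "2" (1 node) is used only by "22"; the node for "2" still has the child "3", so pruning stops there.
Nodes removed: 1

1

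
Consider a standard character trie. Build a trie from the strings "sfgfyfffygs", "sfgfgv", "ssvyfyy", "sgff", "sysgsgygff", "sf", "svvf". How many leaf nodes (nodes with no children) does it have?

A leaf is a node with no children — equivalently, the end of a word that is not a proper prefix of any other stored word.
Those words: "sfgfgv", "sfgfyfffygs", "sgff", "ssvyfyy", "svvf", "sysgsgygff"
Leaf count: 6

6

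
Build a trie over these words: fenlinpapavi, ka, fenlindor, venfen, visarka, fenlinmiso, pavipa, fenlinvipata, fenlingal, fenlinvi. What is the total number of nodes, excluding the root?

For each word, the new-node count is its length minus the longest prefix already in the trie:
  "fenlinpapavi" → 12 new (f, e, n, l, i, n, p, a, p, a, v, i)
  "ka" → 2 new (k, a)
  "fenlindor" → prefix "fenlin" already present; 3 new (d, o, r)
  "venfen" → 6 new (v, e, n, f, e, n)
  "visarka" → prefix "v" already present; 6 new (i, s, a, r, k, a)
  "fenlinmiso" → prefix "fenlin" already present; 4 new (m, i, s, o)
  "pavipa" → 6 new (p, a, v, i, p, a)
  "fenlinvipata" → prefix "fenlin" already present; 6 new (v, i, p, a, t, a)
  "fenlingal" → prefix "fenlin" already present; 3 new (g, a, l)
  "fenlinvi" → prefix "fenlinvi" already present; 0 new (none)
Total nodes = 12 + 2 + 3 + 6 + 6 + 4 + 6 + 6 + 3 + 0 = 48

48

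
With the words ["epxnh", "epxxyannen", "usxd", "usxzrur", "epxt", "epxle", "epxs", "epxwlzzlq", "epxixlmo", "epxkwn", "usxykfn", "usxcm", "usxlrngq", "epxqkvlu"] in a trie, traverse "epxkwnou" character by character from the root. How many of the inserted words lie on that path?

1

Walk "epxkwnou" from the root; an end-of-word marker is hit whenever a stored word is a prefix of "epxkwnou".
Prefixes of the query that are stored words: "epxkwn"
Count: 1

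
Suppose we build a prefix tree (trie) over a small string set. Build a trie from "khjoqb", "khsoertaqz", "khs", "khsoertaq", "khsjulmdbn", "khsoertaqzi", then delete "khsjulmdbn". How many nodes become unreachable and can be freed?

Walk "khsjulmdbn" from the leaf back toward the root, removing each node that no remaining word uses.
The suffix "julmdbn" (7 nodes) is used only by "khsjulmdbn"; the node for "khs" still has the child "o", so pruning stops there.
Nodes removed: 7

7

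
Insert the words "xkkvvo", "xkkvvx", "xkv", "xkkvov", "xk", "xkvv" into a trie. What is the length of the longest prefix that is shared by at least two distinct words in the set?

The deepest shared node is where two words last agree before diverging.
e.g. "xkkvvo" and "xkkvvx" share the prefix "xkkvv" of length 5; no pair shares a longer one.
Longest shared-prefix length: 5

5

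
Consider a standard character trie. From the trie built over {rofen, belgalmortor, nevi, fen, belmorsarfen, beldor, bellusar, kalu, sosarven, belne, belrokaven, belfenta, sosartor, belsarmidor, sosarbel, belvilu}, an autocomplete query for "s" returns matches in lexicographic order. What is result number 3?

Words with prefix "s", in lexicographic order: "sosarbel", "sosartor", "sosarven"
Position 3: sosarven

sosarven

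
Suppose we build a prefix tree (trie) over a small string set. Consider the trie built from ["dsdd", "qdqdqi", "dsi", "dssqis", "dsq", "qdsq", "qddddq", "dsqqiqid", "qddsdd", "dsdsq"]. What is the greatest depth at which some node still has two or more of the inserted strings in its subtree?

The deepest shared node is where two words last agree before diverging.
e.g. "dsdd" and "dsdsq" share the prefix "dsd" of length 3; no pair shares a longer one.
Longest shared-prefix length: 3

3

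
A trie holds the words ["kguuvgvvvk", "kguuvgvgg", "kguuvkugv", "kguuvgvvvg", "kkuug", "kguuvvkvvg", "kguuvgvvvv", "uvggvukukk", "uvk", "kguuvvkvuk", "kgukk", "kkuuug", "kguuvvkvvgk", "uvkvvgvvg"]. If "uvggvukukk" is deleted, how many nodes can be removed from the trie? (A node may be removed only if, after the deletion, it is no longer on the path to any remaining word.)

After clearing the end-marker at "uvggvukukk", prune upward until reaching a node still needed by another word.
The suffix "ggvukukk" (8 nodes) is used only by "uvggvukukk"; the node for "uv" still has the child "k", so pruning stops there.
Nodes removed: 8

8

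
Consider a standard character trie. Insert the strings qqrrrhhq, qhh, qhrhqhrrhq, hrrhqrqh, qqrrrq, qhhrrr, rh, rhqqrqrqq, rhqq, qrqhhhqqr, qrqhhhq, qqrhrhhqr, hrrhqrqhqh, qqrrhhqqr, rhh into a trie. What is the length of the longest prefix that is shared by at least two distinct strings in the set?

Look for the deepest trie node that still has at least two words in its subtree.
e.g. "hrrhqrqh" and "hrrhqrqhqh" share the prefix "hrrhqrqh" of length 8; no pair shares a longer one.
Longest shared-prefix length: 8

8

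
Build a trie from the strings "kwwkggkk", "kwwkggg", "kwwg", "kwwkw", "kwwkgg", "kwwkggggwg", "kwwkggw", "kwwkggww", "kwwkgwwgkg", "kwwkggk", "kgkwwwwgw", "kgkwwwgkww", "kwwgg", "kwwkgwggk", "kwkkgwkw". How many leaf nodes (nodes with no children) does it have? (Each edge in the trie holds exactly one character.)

10

A leaf is a node with no children — equivalently, the end of a word that is not a proper prefix of any other stored word.
Those words: "kgkwwwgkww", "kgkwwwwgw", "kwkkgwkw", "kwwgg", "kwwkggggwg", "kwwkggkk", "kwwkggww", "kwwkgwggk", "kwwkgwwgkg", "kwwkw"
Leaf count: 10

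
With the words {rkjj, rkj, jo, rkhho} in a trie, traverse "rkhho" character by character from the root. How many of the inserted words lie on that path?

1

Traverse "rkhho" character by character; count nodes along the way that are marked as word ends.
Prefixes of the query that are stored words: "rkhho"
Count: 1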